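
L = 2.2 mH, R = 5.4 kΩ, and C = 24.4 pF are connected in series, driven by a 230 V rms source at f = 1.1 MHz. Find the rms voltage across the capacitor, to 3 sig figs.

ω = 2πf = 6.912e+06 rad/s
X_L = ωL = 15200 Ω
X_C = 1/(ωC) = 5930 Ω
Net reactance X = X_L − X_C = 9280 Ω
Z = 5400 + j9280 Ω
|Z| = √(5400² + 9280²) = 10700 Ω
I = V/|Z| = 21.4 mA
V_C = I·|Z_C| = 0.0214 × 5930 = 127 V

127 V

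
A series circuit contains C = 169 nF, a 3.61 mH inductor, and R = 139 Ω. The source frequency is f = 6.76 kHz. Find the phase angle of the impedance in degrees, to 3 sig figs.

5.76°

ω = 2πf = 42470 rad/s
X_L = ωL = 153 Ω
X_C = 1/(ωC) = 139 Ω
Net reactance X = X_L − X_C = 14.0 Ω
Z = 139 + j14.0 Ω
|Z| = √(139² + 14.0²) = 140 Ω
∠Z = arctan(14.0/139) = 5.76°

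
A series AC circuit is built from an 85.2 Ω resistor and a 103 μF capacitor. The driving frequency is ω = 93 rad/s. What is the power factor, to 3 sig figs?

0.632

X_C = 1/(ωC) = 104 Ω
Z = 85.2 − j104 Ω
|Z| = √(85.2² + 104²) = 135 Ω
∠Z = arctan(-104/85.2) = -50.8°
cos φ = cos(-50.8°) = 0.632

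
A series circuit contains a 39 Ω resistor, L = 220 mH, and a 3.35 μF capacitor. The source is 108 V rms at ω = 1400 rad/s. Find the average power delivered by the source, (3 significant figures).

X_L = ωL = 308 Ω
X_C = 1/(ωC) = 213 Ω
Net reactance X = X_L − X_C = 94.8 Ω
Z = 39.0 + j94.8 Ω
|Z| = √(39.0² + 94.8²) = 102 Ω
∠Z = arctan(94.8/39.0) = 67.6°
I = V/|Z| = 1.05 A
P = VI cos φ = 108 × 1.05 × cos(67.6°) = 43.3 W

43.3 W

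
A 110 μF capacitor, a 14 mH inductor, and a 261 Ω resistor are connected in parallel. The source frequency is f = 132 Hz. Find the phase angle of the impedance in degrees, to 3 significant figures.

-53.1°

ω = 2πf = 829.4 rad/s
X_L = ωL = 11.6 Ω
X_C = 1/(ωC) = 11.0 Ω
Parallel: admittances add. Y = 1/R + 1/(jωL) + jωC
Y = (0.00383 + j0.00511) S
|Y| = 0.00639 S → |Z| = 1/|Y| = 157 Ω, ∠Z = −∠Y = -53.1°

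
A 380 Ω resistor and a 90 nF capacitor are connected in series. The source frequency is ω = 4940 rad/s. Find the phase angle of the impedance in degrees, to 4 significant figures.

X_C = 1/(ωC) = 2249 Ω
Z = 380.0 − j2249 Ω
|Z| = √(380.0² + 2249²) = 2281 Ω
∠Z = arctan(-2249/380.0) = -80.41°

-80.41°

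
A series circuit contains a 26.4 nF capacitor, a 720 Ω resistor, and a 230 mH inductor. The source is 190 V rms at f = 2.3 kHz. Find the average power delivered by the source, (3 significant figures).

ω = 2πf = 14450 rad/s
X_L = ωL = 3320 Ω
X_C = 1/(ωC) = 2620 Ω
Net reactance X = X_L − X_C = 703 Ω
Z = 720 + j703 Ω
|Z| = √(720² + 703²) = 1010 Ω
∠Z = arctan(703/720) = 44.3°
I = V/|Z| = 189 mA
P = VI cos φ = 190 × 0.189 × cos(44.3°) = 25.7 W

25.7 W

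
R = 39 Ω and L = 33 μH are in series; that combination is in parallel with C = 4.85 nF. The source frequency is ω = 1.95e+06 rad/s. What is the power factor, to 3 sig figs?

0.964

X_L = ωL = 64.4 Ω
X_C = 1/(ωC) = 106 Ω
Branch 1 (R+jX_L): Z₁ = 39.0 + j64.4 Ω, |Z₁| = 75.2 Ω
Branch 2 (−jX_C): Z₂ = −j106 Ω
Parallel: Z = Z₁Z₂/(Z₁+Z₂), |Z| = 140 Ω, ∠Z = 15.5°
cos φ = cos(15.5°) = 0.964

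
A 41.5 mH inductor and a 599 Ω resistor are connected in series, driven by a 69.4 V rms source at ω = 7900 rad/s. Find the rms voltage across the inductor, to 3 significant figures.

33.3 V

X_L = ωL = 328 Ω
Z = 599 + j328 Ω
|Z| = √(599² + 328²) = 683 Ω
I = V/|Z| = 102 mA
V_L = I·|Z_L| = 0.102 × 328 = 33.3 V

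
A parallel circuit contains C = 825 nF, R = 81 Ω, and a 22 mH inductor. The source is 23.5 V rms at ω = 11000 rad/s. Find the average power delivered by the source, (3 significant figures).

X_L = ωL = 242 Ω
X_C = 1/(ωC) = 110 Ω
Parallel: admittances add. Y = 1/R + 1/(jωL) + jωC
Y = (0.0123 + j0.00494) S
|Y| = 0.0133 S → |Z| = 1/|Y| = 75.2 Ω, ∠Z = −∠Y = -21.8°
I = V/|Z| = 313 mA
P = VI cos φ = 23.5 × 0.313 × cos(-21.8°) = 6.82 W

6.82 W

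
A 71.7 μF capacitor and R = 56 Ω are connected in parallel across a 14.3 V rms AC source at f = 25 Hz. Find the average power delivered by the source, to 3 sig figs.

ω = 2πf = 157.1 rad/s
X_C = 1/(ωC) = 88.8 Ω
Parallel: admittances add. Y = 1/R + jωC
Y = (0.0179 + j0.0113) S
|Y| = 0.0211 S → |Z| = 1/|Y| = 47.4 Ω, ∠Z = −∠Y = -32.2°
I = V/|Z| = 302 mA
P = VI cos φ = 14.3 × 0.302 × cos(-32.2°) = 3.65 W

3.65 W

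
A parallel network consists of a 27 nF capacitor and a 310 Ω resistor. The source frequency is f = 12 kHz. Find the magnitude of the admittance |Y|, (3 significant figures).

ω = 2πf = 75400 rad/s
X_C = 1/(ωC) = 491 Ω
Parallel: admittances add. Y = 1/R + jωC
Y = (0.00323 + j0.00204) S
|Y| = 0.00381 S → |Z| = 1/|Y| = 262 Ω, ∠Z = −∠Y = -32.3°

3.81 mS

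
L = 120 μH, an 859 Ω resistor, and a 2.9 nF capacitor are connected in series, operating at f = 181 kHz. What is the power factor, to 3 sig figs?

0.982

ω = 2πf = 1.137e+06 rad/s
X_L = ωL = 136 Ω
X_C = 1/(ωC) = 303 Ω
Net reactance X = X_L − X_C = -167 Ω
Z = 859 − j167 Ω
|Z| = √(859² + 167²) = 875 Ω
∠Z = arctan(-167/859) = -11.0°
cos φ = cos(-11.0°) = 0.982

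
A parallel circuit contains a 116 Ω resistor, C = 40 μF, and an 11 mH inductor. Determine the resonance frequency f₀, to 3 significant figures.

240 Hz

ω₀ = 1/√(LC) = 1/√(0.011 × 4e-05) = 1508 rad/s
f₀ = ω₀/(2π) = 240 Hz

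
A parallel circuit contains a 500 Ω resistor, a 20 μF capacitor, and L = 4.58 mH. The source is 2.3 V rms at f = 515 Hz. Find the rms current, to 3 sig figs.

ω = 2πf = 3236 rad/s
X_L = ωL = 14.8 Ω
X_C = 1/(ωC) = 15.5 Ω
Parallel: admittances add. Y = 1/R + 1/(jωL) + jωC
Y = (0.00200 − j0.00276) S
|Y| = 0.00341 S → |Z| = 1/|Y| = 293 Ω, ∠Z = −∠Y = 54.1°
I = V/|Z| = 2.3/293 = 7.84 mA

7.84 mA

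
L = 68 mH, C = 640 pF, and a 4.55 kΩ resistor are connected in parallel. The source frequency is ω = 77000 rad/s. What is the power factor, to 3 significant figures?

X_L = ωL = 5240 Ω
X_C = 1/(ωC) = 20300 Ω
Parallel: admittances add. Y = 1/R + 1/(jωL) + jωC
Y = (0.000220 − j0.000142) S
|Y| = 0.000262 S → |Z| = 1/|Y| = 3820 Ω, ∠Z = −∠Y = 32.8°
cos φ = cos(32.8°) = 0.840

0.840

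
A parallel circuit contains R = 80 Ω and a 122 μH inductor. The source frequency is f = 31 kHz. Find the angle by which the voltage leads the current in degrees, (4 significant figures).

73.46°

ω = 2πf = 194800 rad/s
X_L = ωL = 23.76 Ω
Parallel: admittances add. Y = 1/R + 1/(jωL)
Y = (0.01250 − j0.04208) S
|Y| = 0.04390 S → |Z| = 1/|Y| = 22.78 Ω, ∠Z = −∠Y = 73.46°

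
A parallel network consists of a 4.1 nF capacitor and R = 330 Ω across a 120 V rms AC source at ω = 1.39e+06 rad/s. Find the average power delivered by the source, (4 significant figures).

X_C = 1/(ωC) = 175.5 Ω
Parallel: admittances add. Y = 1/R + jωC
Y = (0.003030 + j0.005699) S
|Y| = 0.006455 S → |Z| = 1/|Y| = 154.9 Ω, ∠Z = −∠Y = -62.00°
I = V/|Z| = 774.5 mA
P = VI cos φ = 120 × 0.7745 × cos(-62.00°) = 43.64 W

43.64 W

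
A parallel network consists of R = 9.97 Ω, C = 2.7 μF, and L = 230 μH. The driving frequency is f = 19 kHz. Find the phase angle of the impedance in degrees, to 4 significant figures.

-70.67°

ω = 2πf = 119400 rad/s
X_L = ωL = 27.46 Ω
X_C = 1/(ωC) = 3.102 Ω
Parallel: admittances add. Y = 1/R + 1/(jωL) + jωC
Y = (0.1003 + j0.2859) S
|Y| = 0.3030 S → |Z| = 1/|Y| = 3.300 Ω, ∠Z = −∠Y = -70.67°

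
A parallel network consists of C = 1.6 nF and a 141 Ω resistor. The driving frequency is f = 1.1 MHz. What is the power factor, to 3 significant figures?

0.540

ω = 2πf = 6.912e+06 rad/s
X_C = 1/(ωC) = 90.4 Ω
Parallel: admittances add. Y = 1/R + jωC
Y = (0.00709 + j0.0111) S
|Y| = 0.0131 S → |Z| = 1/|Y| = 76.1 Ω, ∠Z = −∠Y = -57.3°
cos φ = cos(-57.3°) = 0.540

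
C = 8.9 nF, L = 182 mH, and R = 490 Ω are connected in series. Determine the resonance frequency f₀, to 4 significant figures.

3.954 kHz

ω₀ = 1/√(LC) = 1/√(0.182 × 8.9e-09) = 24850 rad/s
f₀ = ω₀/(2π) = 3.954 kHz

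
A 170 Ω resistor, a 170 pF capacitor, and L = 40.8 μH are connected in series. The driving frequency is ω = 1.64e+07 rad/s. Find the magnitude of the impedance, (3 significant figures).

X_L = ωL = 669 Ω
X_C = 1/(ωC) = 359 Ω
Net reactance X = X_L − X_C = 310 Ω
Z = 170 + j310 Ω
|Z| = √(170² + 310²) = 354 Ω

354 Ω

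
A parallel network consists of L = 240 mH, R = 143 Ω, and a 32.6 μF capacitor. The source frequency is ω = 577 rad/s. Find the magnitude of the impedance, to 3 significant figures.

X_L = ωL = 138 Ω
X_C = 1/(ωC) = 53.2 Ω
Parallel: admittances add. Y = 1/R + 1/(jωL) + jωC
Y = (0.00699 + j0.0116) S
|Y| = 0.0135 S → |Z| = 1/|Y| = 73.9 Ω, ∠Z = −∠Y = -58.9°

73.9 Ω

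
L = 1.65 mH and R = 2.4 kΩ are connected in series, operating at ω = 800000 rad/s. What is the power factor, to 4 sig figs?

X_L = ωL = 1320 Ω
Z = 2400 + j1320 Ω
|Z| = √(2400² + 1320²) = 2739 Ω
∠Z = arctan(1320/2400) = 28.81°
cos φ = cos(28.81°) = 0.8762

0.8762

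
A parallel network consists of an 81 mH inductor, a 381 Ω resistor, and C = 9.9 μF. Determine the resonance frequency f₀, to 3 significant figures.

178 Hz

ω₀ = 1/√(LC) = 1/√(0.081 × 9.9e-06) = 1117 rad/s
f₀ = ω₀/(2π) = 178 Hz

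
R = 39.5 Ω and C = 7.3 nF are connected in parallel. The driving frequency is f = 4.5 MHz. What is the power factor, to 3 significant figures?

ω = 2πf = 2.827e+07 rad/s
X_C = 1/(ωC) = 4.84 Ω
Parallel: admittances add. Y = 1/R + jωC
Y = (0.0253 + j0.206) S
|Y| = 0.208 S → |Z| = 1/|Y| = 4.81 Ω, ∠Z = −∠Y = -83.0°
cos φ = cos(-83.0°) = 0.122

0.122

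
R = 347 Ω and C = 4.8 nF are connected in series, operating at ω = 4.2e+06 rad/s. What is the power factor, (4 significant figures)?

0.9899

X_C = 1/(ωC) = 49.60 Ω
Z = 347.0 − j49.60 Ω
|Z| = √(347.0² + 49.60²) = 350.5 Ω
∠Z = arctan(-49.60/347.0) = -8.135°
cos φ = cos(-8.135°) = 0.9899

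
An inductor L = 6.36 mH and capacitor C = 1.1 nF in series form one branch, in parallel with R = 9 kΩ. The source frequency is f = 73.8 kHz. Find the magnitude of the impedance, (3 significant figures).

983 Ω

ω = 2πf = 463700 rad/s
X_L = ωL = 2950 Ω
X_C = 1/(ωC) = 1960 Ω
Branch 1: Z₁ = R = 9000 Ω
Branch 2 (series LC): Z₂ = j(X_L − X_C) = j989 Ω
Parallel: Z = Z₁Z₂/(Z₁+Z₂), |Z| = 983 Ω, ∠Z = 83.7°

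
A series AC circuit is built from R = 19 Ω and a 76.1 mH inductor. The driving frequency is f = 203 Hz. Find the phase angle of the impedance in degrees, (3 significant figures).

78.9°

ω = 2πf = 1275 rad/s
X_L = ωL = 97.1 Ω
Z = 19.0 + j97.1 Ω
|Z| = √(19.0² + 97.1²) = 98.9 Ω
∠Z = arctan(97.1/19.0) = 78.9°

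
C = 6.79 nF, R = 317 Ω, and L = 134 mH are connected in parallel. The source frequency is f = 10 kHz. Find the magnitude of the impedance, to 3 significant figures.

ω = 2πf = 62830 rad/s
X_L = ωL = 8420 Ω
X_C = 1/(ωC) = 2340 Ω
Parallel: admittances add. Y = 1/R + 1/(jωL) + jωC
Y = (0.00315 + j0.000308) S
|Y| = 0.00317 S → |Z| = 1/|Y| = 316 Ω, ∠Z = −∠Y = -5.57°

316 Ω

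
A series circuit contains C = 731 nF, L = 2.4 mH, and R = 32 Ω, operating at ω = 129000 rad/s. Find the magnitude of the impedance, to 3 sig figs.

301 Ω

X_L = ωL = 310 Ω
X_C = 1/(ωC) = 10.6 Ω
Net reactance X = X_L − X_C = 299 Ω
Z = 32.0 + j299 Ω
|Z| = √(32.0² + 299²) = 301 Ω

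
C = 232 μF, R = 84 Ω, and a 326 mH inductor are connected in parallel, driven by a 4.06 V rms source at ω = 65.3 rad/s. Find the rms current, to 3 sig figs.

X_L = ωL = 21.3 Ω
X_C = 1/(ωC) = 66.0 Ω
Parallel: admittances add. Y = 1/R + 1/(jωL) + jωC
Y = (0.0119 − j0.0318) S
|Y| = 0.0340 S → |Z| = 1/|Y| = 29.4 Ω, ∠Z = −∠Y = 69.5°
I = V/|Z| = 4.06/29.4 = 138 mA

138 mA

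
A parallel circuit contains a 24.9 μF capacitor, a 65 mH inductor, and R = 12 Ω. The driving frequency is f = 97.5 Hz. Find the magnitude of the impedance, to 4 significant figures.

11.92 Ω

ω = 2πf = 612.6 rad/s
X_L = ωL = 39.82 Ω
X_C = 1/(ωC) = 65.56 Ω
Parallel: admittances add. Y = 1/R + 1/(jωL) + jωC
Y = (0.08333 − j0.009859) S
|Y| = 0.08391 S → |Z| = 1/|Y| = 11.92 Ω, ∠Z = −∠Y = 6.747°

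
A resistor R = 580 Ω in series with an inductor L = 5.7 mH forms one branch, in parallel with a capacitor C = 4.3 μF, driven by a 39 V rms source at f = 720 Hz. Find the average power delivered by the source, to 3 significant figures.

ω = 2πf = 4524 rad/s
X_L = ωL = 25.8 Ω
X_C = 1/(ωC) = 51.4 Ω
Branch 1 (R+jX_L): Z₁ = 580 + j25.8 Ω, |Z₁| = 581 Ω
Branch 2 (−jX_C): Z₂ = −j51.4 Ω
Parallel: Z = Z₁Z₂/(Z₁+Z₂), |Z| = 51.4 Ω, ∠Z = -84.9°
I = V/|Z| = 759 mA
P = VI cos φ = 39 × 0.759 × cos(-84.9°) = 2.62 W

2.62 W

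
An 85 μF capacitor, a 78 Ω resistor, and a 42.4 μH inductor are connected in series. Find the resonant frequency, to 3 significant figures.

ω₀ = 1/√(LC) = 1/√(4.24e-05 × 8.5e-05) = 16660 rad/s
f₀ = ω₀/(2π) = 2.65 kHz

2.65 kHz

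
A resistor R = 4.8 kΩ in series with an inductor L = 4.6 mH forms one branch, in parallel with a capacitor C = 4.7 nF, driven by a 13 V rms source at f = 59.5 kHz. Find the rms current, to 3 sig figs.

ω = 2πf = 373800 rad/s
X_L = ωL = 1720 Ω
X_C = 1/(ωC) = 569 Ω
Branch 1 (R+jX_L): Z₁ = 4800 + j1720 Ω, |Z₁| = 5100 Ω
Branch 2 (−jX_C): Z₂ = −j569 Ω
Parallel: Z = Z₁Z₂/(Z₁+Z₂), |Z| = 588 Ω, ∠Z = -83.8°
I = V/|Z| = 13/588 = 22.1 mA

22.1 mA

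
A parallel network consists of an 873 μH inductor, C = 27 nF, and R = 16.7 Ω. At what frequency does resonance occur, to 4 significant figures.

ω₀ = 1/√(LC) = 1/√(0.000873 × 2.7e-08) = 206000 rad/s
f₀ = ω₀/(2π) = 32.78 kHz

32.78 kHz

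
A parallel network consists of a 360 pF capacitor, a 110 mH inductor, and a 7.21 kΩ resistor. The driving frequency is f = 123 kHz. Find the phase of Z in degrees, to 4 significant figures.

-62.50°

ω = 2πf = 772800 rad/s
X_L = ωL = 85010 Ω
X_C = 1/(ωC) = 3594 Ω
Parallel: admittances add. Y = 1/R + 1/(jωL) + jωC
Y = (0.0001387 + j0.0002665) S
|Y| = 0.0003004 S → |Z| = 1/|Y| = 3329 Ω, ∠Z = −∠Y = -62.50°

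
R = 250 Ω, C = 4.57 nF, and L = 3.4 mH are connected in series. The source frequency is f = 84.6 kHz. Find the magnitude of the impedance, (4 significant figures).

1418 Ω

ω = 2πf = 531600 rad/s
X_L = ωL = 1807 Ω
X_C = 1/(ωC) = 411.7 Ω
Net reactance X = X_L − X_C = 1396 Ω
Z = 250.0 + j1396 Ω
|Z| = √(250.0² + 1396²) = 1418 Ω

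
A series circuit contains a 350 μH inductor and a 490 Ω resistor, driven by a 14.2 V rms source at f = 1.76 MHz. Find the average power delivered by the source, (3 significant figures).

ω = 2πf = 1.106e+07 rad/s
X_L = ωL = 3870 Ω
Z = 490 + j3870 Ω
|Z| = √(490² + 3870²) = 3900 Ω
∠Z = arctan(3870/490) = 82.8°
I = V/|Z| = 3.64 mA
P = VI cos φ = 14.2 × 0.00364 × cos(82.8°) = 6.49 mW

6.49 mW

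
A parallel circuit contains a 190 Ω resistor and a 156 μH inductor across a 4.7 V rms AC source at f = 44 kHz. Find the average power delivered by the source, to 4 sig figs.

ω = 2πf = 276500 rad/s
X_L = ωL = 43.13 Ω
Parallel: admittances add. Y = 1/R + 1/(jωL)
Y = (0.005263 − j0.02319) S
|Y| = 0.02378 S → |Z| = 1/|Y| = 42.06 Ω, ∠Z = −∠Y = 77.21°
I = V/|Z| = 111.8 mA
P = VI cos φ = 4.7 × 0.1118 × cos(77.21°) = 116.3 mW

116.3 mW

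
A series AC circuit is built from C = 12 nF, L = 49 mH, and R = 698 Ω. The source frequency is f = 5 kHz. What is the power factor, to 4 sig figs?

0.5312

ω = 2πf = 31420 rad/s
X_L = ωL = 1539 Ω
X_C = 1/(ωC) = 2653 Ω
Net reactance X = X_L − X_C = -1113 Ω
Z = 698.0 − j1113 Ω
|Z| = √(698.0² + 1113²) = 1314 Ω
∠Z = arctan(-1113/698.0) = -57.91°
cos φ = cos(-57.91°) = 0.5312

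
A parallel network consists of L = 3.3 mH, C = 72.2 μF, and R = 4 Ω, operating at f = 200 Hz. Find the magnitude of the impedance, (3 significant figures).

3.43 Ω

ω = 2πf = 1257 rad/s
X_L = ωL = 4.15 Ω
X_C = 1/(ωC) = 11.0 Ω
Parallel: admittances add. Y = 1/R + 1/(jωL) + jωC
Y = (0.250 − j0.150) S
|Y| = 0.292 S → |Z| = 1/|Y| = 3.43 Ω, ∠Z = −∠Y = 31.0°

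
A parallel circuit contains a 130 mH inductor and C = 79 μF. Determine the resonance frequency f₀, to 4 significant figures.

ω₀ = 1/√(LC) = 1/√(0.13 × 7.9e-05) = 312.0 rad/s
f₀ = ω₀/(2π) = 49.66 Hz

49.66 Hz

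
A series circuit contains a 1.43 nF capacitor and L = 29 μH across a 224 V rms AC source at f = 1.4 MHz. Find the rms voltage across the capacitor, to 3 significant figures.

101 V

ω = 2πf = 8.796e+06 rad/s
X_L = ωL = 255 Ω
X_C = 1/(ωC) = 79.5 Ω
Net reactance X = X_L − X_C = 176 Ω
Z = j176 Ω
|Z| = √(0² + 176²) = 176 Ω
I = V/|Z| = 1.28 A
V_C = I·|Z_C| = 1.28 × 79.5 = 101 V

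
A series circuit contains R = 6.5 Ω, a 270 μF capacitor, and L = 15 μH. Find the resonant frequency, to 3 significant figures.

2.50 kHz

ω₀ = 1/√(LC) = 1/√(1.5e-05 × 0.00027) = 15710 rad/s
f₀ = ω₀/(2π) = 2.50 kHz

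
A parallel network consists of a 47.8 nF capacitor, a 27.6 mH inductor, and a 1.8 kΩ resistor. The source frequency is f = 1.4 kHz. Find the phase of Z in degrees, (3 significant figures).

ω = 2πf = 8796 rad/s
X_L = ωL = 243 Ω
X_C = 1/(ωC) = 2380 Ω
Parallel: admittances add. Y = 1/R + 1/(jωL) + jωC
Y = (0.000556 − j0.00370) S
|Y| = 0.00374 S → |Z| = 1/|Y| = 267 Ω, ∠Z = −∠Y = 81.5°

81.5°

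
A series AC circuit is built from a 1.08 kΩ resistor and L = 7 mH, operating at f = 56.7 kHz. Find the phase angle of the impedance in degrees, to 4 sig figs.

ω = 2πf = 356300 rad/s
X_L = ωL = 2494 Ω
Z = 1080 + j2494 Ω
|Z| = √(1080² + 2494²) = 2718 Ω
∠Z = arctan(2494/1080) = 66.58°

66.58°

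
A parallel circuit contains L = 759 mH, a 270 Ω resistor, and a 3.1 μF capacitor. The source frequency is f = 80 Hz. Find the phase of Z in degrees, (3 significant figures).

ω = 2πf = 502.7 rad/s
X_L = ωL = 382 Ω
X_C = 1/(ωC) = 642 Ω
Parallel: admittances add. Y = 1/R + 1/(jωL) + jωC
Y = (0.00370 − j0.00106) S
|Y| = 0.00385 S → |Z| = 1/|Y| = 260 Ω, ∠Z = −∠Y = 16.0°

16.0°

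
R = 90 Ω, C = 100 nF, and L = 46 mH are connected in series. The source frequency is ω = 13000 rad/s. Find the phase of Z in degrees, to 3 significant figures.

-62.3°

X_L = ωL = 598 Ω
X_C = 1/(ωC) = 769 Ω
Net reactance X = X_L − X_C = -171 Ω
Z = 90.0 − j171 Ω
|Z| = √(90.0² + 171²) = 193 Ω
∠Z = arctan(-171/90.0) = -62.3°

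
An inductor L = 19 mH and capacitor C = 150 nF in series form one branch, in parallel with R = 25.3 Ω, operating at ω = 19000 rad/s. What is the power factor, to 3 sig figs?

X_L = ωL = 361 Ω
X_C = 1/(ωC) = 351 Ω
Branch 1: Z₁ = R = 25.3 Ω
Branch 2 (series LC): Z₂ = j(X_L − X_C) = j10.1 Ω
Parallel: Z = Z₁Z₂/(Z₁+Z₂), |Z| = 9.40 Ω, ∠Z = 68.2°
cos φ = cos(68.2°) = 0.371

0.371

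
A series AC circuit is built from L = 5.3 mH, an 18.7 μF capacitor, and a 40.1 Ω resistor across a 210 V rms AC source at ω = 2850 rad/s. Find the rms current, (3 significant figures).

X_L = ωL = 15.1 Ω
X_C = 1/(ωC) = 18.8 Ω
Net reactance X = X_L − X_C = -3.66 Ω
Z = 40.1 − j3.66 Ω
|Z| = √(40.1² + 3.66²) = 40.3 Ω
I = V/|Z| = 210/40.3 = 5.22 A

5.22 A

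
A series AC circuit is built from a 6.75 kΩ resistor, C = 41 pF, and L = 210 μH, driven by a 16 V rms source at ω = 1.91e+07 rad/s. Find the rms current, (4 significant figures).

2.197 mA

X_L = ωL = 4011 Ω
X_C = 1/(ωC) = 1277 Ω
Net reactance X = X_L − X_C = 2734 Ω
Z = 6750 + j2734 Ω
|Z| = √(6750² + 2734²) = 7283 Ω
I = V/|Z| = 16/7283 = 2.197 mA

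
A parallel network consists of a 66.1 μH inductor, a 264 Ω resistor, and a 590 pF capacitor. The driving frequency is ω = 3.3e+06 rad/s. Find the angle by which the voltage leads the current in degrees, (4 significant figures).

34.85°

X_L = ωL = 218.1 Ω
X_C = 1/(ωC) = 513.6 Ω
Parallel: admittances add. Y = 1/R + 1/(jωL) + jωC
Y = (0.003788 − j0.002637) S
|Y| = 0.004616 S → |Z| = 1/|Y| = 216.7 Ω, ∠Z = −∠Y = 34.85°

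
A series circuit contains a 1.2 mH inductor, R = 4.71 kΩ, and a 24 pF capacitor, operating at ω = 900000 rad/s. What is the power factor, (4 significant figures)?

0.1036

X_L = ωL = 1080 Ω
X_C = 1/(ωC) = 46300 Ω
Net reactance X = X_L − X_C = -45220 Ω
Z = 4710 − j45220 Ω
|Z| = √(4710² + 45220²) = 45460 Ω
∠Z = arctan(-45220/4710) = -84.05°
cos φ = cos(-84.05°) = 0.1036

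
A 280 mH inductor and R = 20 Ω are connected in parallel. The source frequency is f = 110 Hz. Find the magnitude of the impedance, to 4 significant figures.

ω = 2πf = 691.2 rad/s
X_L = ωL = 193.5 Ω
Parallel: admittances add. Y = 1/R + 1/(jωL)
Y = (0.05000 − j0.005167) S
|Y| = 0.05027 S → |Z| = 1/|Y| = 19.89 Ω, ∠Z = −∠Y = 5.900°

19.89 Ω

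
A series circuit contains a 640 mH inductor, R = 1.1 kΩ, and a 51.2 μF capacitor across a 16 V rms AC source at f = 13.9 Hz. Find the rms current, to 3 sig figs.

ω = 2πf = 87.34 rad/s
X_L = ωL = 55.9 Ω
X_C = 1/(ωC) = 224 Ω
Net reactance X = X_L − X_C = -168 Ω
Z = 1100 − j168 Ω
|Z| = √(1100² + 168²) = 1110 Ω
I = V/|Z| = 16/1110 = 14.4 mA

14.4 mA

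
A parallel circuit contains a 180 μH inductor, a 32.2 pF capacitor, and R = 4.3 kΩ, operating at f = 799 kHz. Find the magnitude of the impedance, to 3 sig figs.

1030 Ω

ω = 2πf = 5.02e+06 rad/s
X_L = ωL = 904 Ω
X_C = 1/(ωC) = 6190 Ω
Parallel: admittances add. Y = 1/R + 1/(jωL) + jωC
Y = (0.000233 − j0.000945) S
|Y| = 0.000973 S → |Z| = 1/|Y| = 1030 Ω, ∠Z = −∠Y = 76.2°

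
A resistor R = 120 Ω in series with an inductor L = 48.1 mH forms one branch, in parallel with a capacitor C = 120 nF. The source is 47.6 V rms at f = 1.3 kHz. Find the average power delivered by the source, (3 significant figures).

1.61 W

ω = 2πf = 8168 rad/s
X_L = ωL = 393 Ω
X_C = 1/(ωC) = 1020 Ω
Branch 1 (R+jX_L): Z₁ = 120 + j393 Ω, |Z₁| = 411 Ω
Branch 2 (−jX_C): Z₂ = −j1020 Ω
Parallel: Z = Z₁Z₂/(Z₁+Z₂), |Z| = 656 Ω, ∠Z = 62.2°
I = V/|Z| = 72.5 mA
P = VI cos φ = 47.6 × 0.0725 × cos(62.2°) = 1.61 W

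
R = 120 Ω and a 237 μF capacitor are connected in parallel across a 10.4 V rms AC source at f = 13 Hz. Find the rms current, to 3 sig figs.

ω = 2πf = 81.68 rad/s
X_C = 1/(ωC) = 51.7 Ω
Parallel: admittances add. Y = 1/R + jωC
Y = (0.00833 + j0.0194) S
|Y| = 0.0211 S → |Z| = 1/|Y| = 47.4 Ω, ∠Z = −∠Y = -66.7°
I = V/|Z| = 10.4/47.4 = 219 mA

219 mA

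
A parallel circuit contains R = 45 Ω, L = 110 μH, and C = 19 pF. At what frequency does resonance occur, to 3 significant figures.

ω₀ = 1/√(LC) = 1/√(0.00011 × 1.9e-11) = 2.187e+07 rad/s
f₀ = ω₀/(2π) = 3.48 MHz

3.48 MHz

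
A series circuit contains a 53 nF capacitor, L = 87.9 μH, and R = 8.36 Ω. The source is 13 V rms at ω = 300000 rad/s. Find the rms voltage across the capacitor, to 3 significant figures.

X_L = ωL = 26.4 Ω
X_C = 1/(ωC) = 62.9 Ω
Net reactance X = X_L − X_C = -36.5 Ω
Z = 8.36 − j36.5 Ω
|Z| = √(8.36² + 36.5²) = 37.5 Ω
I = V/|Z| = 347 mA
V_C = I·|Z_C| = 0.347 × 62.9 = 21.8 V

21.8 V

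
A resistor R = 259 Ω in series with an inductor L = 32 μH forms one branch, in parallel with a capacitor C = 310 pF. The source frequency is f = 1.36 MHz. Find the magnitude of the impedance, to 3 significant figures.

ω = 2πf = 8.545e+06 rad/s
X_L = ωL = 273 Ω
X_C = 1/(ωC) = 378 Ω
Branch 1 (R+jX_L): Z₁ = 259 + j273 Ω, |Z₁| = 377 Ω
Branch 2 (−jX_C): Z₂ = −j378 Ω
Parallel: Z = Z₁Z₂/(Z₁+Z₂), |Z| = 509 Ω, ∠Z = -21.6°

509 Ω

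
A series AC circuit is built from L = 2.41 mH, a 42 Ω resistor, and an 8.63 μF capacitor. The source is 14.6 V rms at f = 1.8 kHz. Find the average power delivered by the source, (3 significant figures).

4.36 W

ω = 2πf = 11310 rad/s
X_L = ωL = 27.3 Ω
X_C = 1/(ωC) = 10.2 Ω
Net reactance X = X_L − X_C = 17.0 Ω
Z = 42.0 + j17.0 Ω
|Z| = √(42.0² + 17.0²) = 45.3 Ω
∠Z = arctan(17.0/42.0) = 22.0°
I = V/|Z| = 322 mA
P = VI cos φ = 14.6 × 0.322 × cos(22.0°) = 4.36 W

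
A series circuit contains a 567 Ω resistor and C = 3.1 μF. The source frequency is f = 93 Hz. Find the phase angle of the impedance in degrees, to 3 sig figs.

ω = 2πf = 584.3 rad/s
X_C = 1/(ωC) = 552 Ω
Z = 567 − j552 Ω
|Z| = √(567² + 552²) = 791 Ω
∠Z = arctan(-552/567) = -44.2°

-44.2°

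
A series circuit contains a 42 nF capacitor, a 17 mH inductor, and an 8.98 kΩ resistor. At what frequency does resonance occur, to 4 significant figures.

ω₀ = 1/√(LC) = 1/√(0.017 × 4.2e-08) = 37420 rad/s
f₀ = ω₀/(2π) = 5.956 kHz

5.956 kHz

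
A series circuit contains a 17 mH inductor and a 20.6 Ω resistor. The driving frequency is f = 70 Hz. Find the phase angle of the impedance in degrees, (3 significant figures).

19.9°

ω = 2πf = 439.8 rad/s
X_L = ωL = 7.48 Ω
Z = 20.6 + j7.48 Ω
|Z| = √(20.6² + 7.48²) = 21.9 Ω
∠Z = arctan(7.48/20.6) = 19.9°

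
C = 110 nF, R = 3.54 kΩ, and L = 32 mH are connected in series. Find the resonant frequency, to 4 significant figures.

2.683 kHz

ω₀ = 1/√(LC) = 1/√(0.032 × 1.1e-07) = 16850 rad/s
f₀ = ω₀/(2π) = 2.683 kHz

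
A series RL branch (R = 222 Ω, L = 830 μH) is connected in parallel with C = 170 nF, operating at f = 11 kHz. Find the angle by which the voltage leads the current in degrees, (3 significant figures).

-68.4°

ω = 2πf = 69120 rad/s
X_L = ωL = 57.4 Ω
X_C = 1/(ωC) = 85.1 Ω
Branch 1 (R+jX_L): Z₁ = 222 + j57.4 Ω, |Z₁| = 229 Ω
Branch 2 (−jX_C): Z₂ = −j85.1 Ω
Parallel: Z = Z₁Z₂/(Z₁+Z₂), |Z| = 87.2 Ω, ∠Z = -68.4°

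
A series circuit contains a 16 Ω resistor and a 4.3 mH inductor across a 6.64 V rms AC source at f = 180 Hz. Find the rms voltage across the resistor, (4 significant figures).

6.353 V

ω = 2πf = 1131 rad/s
X_L = ωL = 4.863 Ω
Z = 16.00 + j4.863 Ω
|Z| = √(16.00² + 4.863²) = 16.72 Ω
I = V/|Z| = 397.1 mA
V_R = I·|Z_R| = 0.3971 × 16.00 = 6.353 V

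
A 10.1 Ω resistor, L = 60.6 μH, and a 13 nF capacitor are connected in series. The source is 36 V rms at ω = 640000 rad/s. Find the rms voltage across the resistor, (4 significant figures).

X_L = ωL = 38.78 Ω
X_C = 1/(ωC) = 120.2 Ω
Net reactance X = X_L − X_C = -81.41 Ω
Z = 10.10 − j81.41 Ω
|Z| = √(10.10² + 81.41²) = 82.03 Ω
I = V/|Z| = 438.9 mA
V_R = I·|Z_R| = 0.4389 × 10.10 = 4.432 V

4.432 V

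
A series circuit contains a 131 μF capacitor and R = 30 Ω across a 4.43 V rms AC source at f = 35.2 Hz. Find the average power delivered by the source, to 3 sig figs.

282 mW

ω = 2πf = 221.2 rad/s
X_C = 1/(ωC) = 34.5 Ω
Z = 30.0 − j34.5 Ω
|Z| = √(30.0² + 34.5²) = 45.7 Ω
∠Z = arctan(-34.5/30.0) = -49.0°
I = V/|Z| = 96.9 mA
P = VI cos φ = 4.43 × 0.0969 × cos(-49.0°) = 282 mW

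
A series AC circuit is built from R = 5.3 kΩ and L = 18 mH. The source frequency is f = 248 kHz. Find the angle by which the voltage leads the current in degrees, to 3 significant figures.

ω = 2πf = 1.558e+06 rad/s
X_L = ωL = 28000 Ω
Z = 5300 + j28000 Ω
|Z| = √(5300² + 28000²) = 28500 Ω
∠Z = arctan(28000/5300) = 79.3°

79.3°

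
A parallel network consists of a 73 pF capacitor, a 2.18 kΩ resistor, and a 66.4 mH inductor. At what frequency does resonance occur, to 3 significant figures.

72.3 kHz

ω₀ = 1/√(LC) = 1/√(0.0664 × 7.3e-11) = 454200 rad/s
f₀ = ω₀/(2π) = 72.3 kHz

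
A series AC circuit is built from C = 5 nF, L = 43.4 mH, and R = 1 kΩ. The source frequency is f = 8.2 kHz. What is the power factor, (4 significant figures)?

ω = 2πf = 51520 rad/s
X_L = ωL = 2236 Ω
X_C = 1/(ωC) = 3882 Ω
Net reactance X = X_L − X_C = -1646 Ω
Z = 1000 − j1646 Ω
|Z| = √(1000² + 1646²) = 1926 Ω
∠Z = arctan(-1646/1000) = -58.72°
cos φ = cos(-58.72°) = 0.5193

0.5193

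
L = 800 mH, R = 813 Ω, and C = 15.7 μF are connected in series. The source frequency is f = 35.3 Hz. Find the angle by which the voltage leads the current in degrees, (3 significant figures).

-7.69°

ω = 2πf = 221.8 rad/s
X_L = ωL = 177 Ω
X_C = 1/(ωC) = 287 Ω
Net reactance X = X_L − X_C = -110 Ω
Z = 813 − j110 Ω
|Z| = √(813² + 110²) = 820 Ω
∠Z = arctan(-110/813) = -7.69°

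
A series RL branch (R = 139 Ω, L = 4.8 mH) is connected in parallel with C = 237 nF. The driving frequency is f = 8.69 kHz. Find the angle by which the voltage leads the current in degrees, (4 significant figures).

ω = 2πf = 54600 rad/s
X_L = ωL = 262.1 Ω
X_C = 1/(ωC) = 77.28 Ω
Branch 1 (R+jX_L): Z₁ = 139.0 + j262.1 Ω, |Z₁| = 296.7 Ω
Branch 2 (−jX_C): Z₂ = −j77.28 Ω
Parallel: Z = Z₁Z₂/(Z₁+Z₂), |Z| = 99.14 Ω, ∠Z = -80.99°

-80.99°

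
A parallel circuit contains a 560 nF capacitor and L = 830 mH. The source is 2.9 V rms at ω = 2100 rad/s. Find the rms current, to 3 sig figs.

1.75 mA

X_L = ωL = 1740 Ω
X_C = 1/(ωC) = 850 Ω
Parallel: admittances add. Y = 1/(jωL) + jωC
Y = (0 + j0.000602) S
|Y| = 0.000602 S → |Z| = 1/|Y| = 1660 Ω, ∠Z = −∠Y = -90.0°
I = V/|Z| = 2.9/1660 = 1.75 mA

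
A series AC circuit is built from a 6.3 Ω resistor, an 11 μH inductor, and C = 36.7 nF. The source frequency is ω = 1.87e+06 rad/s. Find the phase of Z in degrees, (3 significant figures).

43.6°

X_L = ωL = 20.6 Ω
X_C = 1/(ωC) = 14.6 Ω
Net reactance X = X_L − X_C = 6.00 Ω
Z = 6.30 + j6.00 Ω
|Z| = √(6.30² + 6.00²) = 8.70 Ω
∠Z = arctan(6.00/6.30) = 43.6°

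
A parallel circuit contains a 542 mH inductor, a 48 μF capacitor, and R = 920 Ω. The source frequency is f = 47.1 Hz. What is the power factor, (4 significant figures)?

0.1351

ω = 2πf = 295.9 rad/s
X_L = ωL = 160.4 Ω
X_C = 1/(ωC) = 70.40 Ω
Parallel: admittances add. Y = 1/R + 1/(jωL) + jωC
Y = (0.001087 + j0.007971) S
|Y| = 0.008044 S → |Z| = 1/|Y| = 124.3 Ω, ∠Z = −∠Y = -82.23°
cos φ = cos(-82.23°) = 0.1351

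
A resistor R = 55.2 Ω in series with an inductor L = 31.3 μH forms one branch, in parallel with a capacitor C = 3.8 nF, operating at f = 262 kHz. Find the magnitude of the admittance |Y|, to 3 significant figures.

ω = 2πf = 1.646e+06 rad/s
X_L = ωL = 51.5 Ω
X_C = 1/(ωC) = 160 Ω
Branch 1 (R+jX_L): Z₁ = 55.2 + j51.5 Ω, |Z₁| = 75.5 Ω
Branch 2 (−jX_C): Z₂ = −j160 Ω
Parallel: Z = Z₁Z₂/(Z₁+Z₂), |Z| = 99.3 Ω, ∠Z = 16.0°
|Y| = 1/|Z| = 10.1 mS

10.1 mS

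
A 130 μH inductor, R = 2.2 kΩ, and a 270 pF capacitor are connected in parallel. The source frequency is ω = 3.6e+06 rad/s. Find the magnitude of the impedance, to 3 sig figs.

X_L = ωL = 468 Ω
X_C = 1/(ωC) = 1030 Ω
Parallel: admittances add. Y = 1/R + 1/(jωL) + jωC
Y = (0.000455 − j0.00116) S
|Y| = 0.00125 S → |Z| = 1/|Y| = 800 Ω, ∠Z = −∠Y = 68.7°

800 Ω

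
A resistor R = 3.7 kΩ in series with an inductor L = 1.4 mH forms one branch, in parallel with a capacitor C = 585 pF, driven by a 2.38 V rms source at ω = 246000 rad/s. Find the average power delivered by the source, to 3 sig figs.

X_L = ωL = 344 Ω
X_C = 1/(ωC) = 6950 Ω
Branch 1 (R+jX_L): Z₁ = 3700 + j344 Ω, |Z₁| = 3720 Ω
Branch 2 (−jX_C): Z₂ = −j6950 Ω
Parallel: Z = Z₁Z₂/(Z₁+Z₂), |Z| = 3410 Ω, ∠Z = -23.9°
I = V/|Z| = 698 μA
P = VI cos φ = 2.38 × 0.000698 × cos(-23.9°) = 1.52 mW

1.52 mW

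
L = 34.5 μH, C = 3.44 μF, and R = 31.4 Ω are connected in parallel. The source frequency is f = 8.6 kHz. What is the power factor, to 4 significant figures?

0.09048

ω = 2πf = 54040 rad/s
X_L = ωL = 1.864 Ω
X_C = 1/(ωC) = 5.380 Ω
Parallel: admittances add. Y = 1/R + 1/(jωL) + jωC
Y = (0.03185 − j0.3505) S
|Y| = 0.3520 S → |Z| = 1/|Y| = 2.841 Ω, ∠Z = −∠Y = 84.81°
cos φ = cos(84.81°) = 0.09048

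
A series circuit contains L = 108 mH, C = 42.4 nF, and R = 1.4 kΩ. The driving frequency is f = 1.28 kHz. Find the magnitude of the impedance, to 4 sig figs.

ω = 2πf = 8042 rad/s
X_L = ωL = 868.6 Ω
X_C = 1/(ωC) = 2933 Ω
Net reactance X = X_L − X_C = -2064 Ω
Z = 1400 − j2064 Ω
|Z| = √(1400² + 2064²) = 2494 Ω

2494 Ω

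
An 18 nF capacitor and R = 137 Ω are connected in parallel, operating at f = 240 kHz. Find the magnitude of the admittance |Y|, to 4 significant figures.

ω = 2πf = 1.508e+06 rad/s
X_C = 1/(ωC) = 36.84 Ω
Parallel: admittances add. Y = 1/R + jωC
Y = (0.007299 + j0.02714) S
|Y| = 0.02811 S → |Z| = 1/|Y| = 35.58 Ω, ∠Z = −∠Y = -74.95°

28.11 mS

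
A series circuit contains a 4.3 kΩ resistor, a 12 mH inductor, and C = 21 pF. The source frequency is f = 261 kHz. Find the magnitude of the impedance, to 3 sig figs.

10300 Ω

ω = 2πf = 1.64e+06 rad/s
X_L = ωL = 19700 Ω
X_C = 1/(ωC) = 29000 Ω
Net reactance X = X_L − X_C = -9360 Ω
Z = 4300 − j9360 Ω
|Z| = √(4300² + 9360²) = 10300 Ω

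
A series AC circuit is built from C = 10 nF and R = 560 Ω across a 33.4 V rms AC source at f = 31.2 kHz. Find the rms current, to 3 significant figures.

ω = 2πf = 196000 rad/s
X_C = 1/(ωC) = 510 Ω
Z = 560 − j510 Ω
|Z| = √(560² + 510²) = 758 Ω
I = V/|Z| = 33.4/758 = 44.1 mA

44.1 mA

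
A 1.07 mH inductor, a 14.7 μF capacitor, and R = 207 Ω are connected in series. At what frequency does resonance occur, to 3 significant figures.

ω₀ = 1/√(LC) = 1/√(0.00107 × 1.47e-05) = 7974 rad/s
f₀ = ω₀/(2π) = 1.27 kHz

1.27 kHz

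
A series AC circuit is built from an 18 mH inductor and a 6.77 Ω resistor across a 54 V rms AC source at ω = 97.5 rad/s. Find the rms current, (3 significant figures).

X_L = ωL = 1.75 Ω
Z = 6.77 + j1.75 Ω
|Z| = √(6.77² + 1.75²) = 6.99 Ω
I = V/|Z| = 54/6.99 = 7.72 A

7.72 A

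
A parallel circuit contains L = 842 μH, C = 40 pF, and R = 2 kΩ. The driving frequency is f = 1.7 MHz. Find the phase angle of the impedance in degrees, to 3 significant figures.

-32.3°

ω = 2πf = 1.068e+07 rad/s
X_L = ωL = 8990 Ω
X_C = 1/(ωC) = 2340 Ω
Parallel: admittances add. Y = 1/R + 1/(jωL) + jωC
Y = (0.000500 + j0.000316) S
|Y| = 0.000592 S → |Z| = 1/|Y| = 1690 Ω, ∠Z = −∠Y = -32.3°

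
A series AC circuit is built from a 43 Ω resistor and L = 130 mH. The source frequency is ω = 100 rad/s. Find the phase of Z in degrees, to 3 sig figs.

16.8°

X_L = ωL = 13.0 Ω
Z = 43.0 + j13.0 Ω
|Z| = √(43.0² + 13.0²) = 44.9 Ω
∠Z = arctan(13.0/43.0) = 16.8°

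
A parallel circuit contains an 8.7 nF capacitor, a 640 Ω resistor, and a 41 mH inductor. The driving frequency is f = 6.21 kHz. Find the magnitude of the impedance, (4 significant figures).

ω = 2πf = 39020 rad/s
X_L = ωL = 1600 Ω
X_C = 1/(ωC) = 2946 Ω
Parallel: admittances add. Y = 1/R + 1/(jωL) + jωC
Y = (0.001563 − j0.0002856) S
|Y| = 0.001588 S → |Z| = 1/|Y| = 629.6 Ω, ∠Z = −∠Y = 10.36°

629.6 Ω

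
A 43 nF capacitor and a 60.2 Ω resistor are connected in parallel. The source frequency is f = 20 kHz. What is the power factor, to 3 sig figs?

0.951

ω = 2πf = 125700 rad/s
X_C = 1/(ωC) = 185 Ω
Parallel: admittances add. Y = 1/R + jωC
Y = (0.0166 + j0.00540) S
|Y| = 0.0175 S → |Z| = 1/|Y| = 57.2 Ω, ∠Z = −∠Y = -18.0°
cos φ = cos(-18.0°) = 0.951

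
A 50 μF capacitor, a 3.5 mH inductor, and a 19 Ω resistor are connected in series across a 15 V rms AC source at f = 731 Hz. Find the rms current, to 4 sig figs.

671.9 mA

ω = 2πf = 4593 rad/s
X_L = ωL = 16.08 Ω
X_C = 1/(ωC) = 4.354 Ω
Net reactance X = X_L − X_C = 11.72 Ω
Z = 19.00 + j11.72 Ω
|Z| = √(19.00² + 11.72²) = 22.32 Ω
I = V/|Z| = 15/22.32 = 671.9 mA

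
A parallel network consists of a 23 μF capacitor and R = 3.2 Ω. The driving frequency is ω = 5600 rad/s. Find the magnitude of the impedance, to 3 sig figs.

2.96 Ω

X_C = 1/(ωC) = 7.76 Ω
Parallel: admittances add. Y = 1/R + jωC
Y = (0.312 + j0.129) S
|Y| = 0.338 S → |Z| = 1/|Y| = 2.96 Ω, ∠Z = −∠Y = -22.4°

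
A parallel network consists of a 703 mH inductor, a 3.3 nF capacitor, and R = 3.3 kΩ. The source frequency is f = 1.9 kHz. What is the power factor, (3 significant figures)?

ω = 2πf = 11940 rad/s
X_L = ωL = 8390 Ω
X_C = 1/(ωC) = 25400 Ω
Parallel: admittances add. Y = 1/R + 1/(jωL) + jωC
Y = (0.000303 − j7.98e-05) S
|Y| = 0.000313 S → |Z| = 1/|Y| = 3190 Ω, ∠Z = −∠Y = 14.7°
cos φ = cos(14.7°) = 0.967

0.967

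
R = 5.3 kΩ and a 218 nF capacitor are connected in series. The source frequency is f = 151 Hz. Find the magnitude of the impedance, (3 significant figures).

7170 Ω

ω = 2πf = 948.8 rad/s
X_C = 1/(ωC) = 4830 Ω
Z = 5300 − j4830 Ω
|Z| = √(5300² + 4830²) = 7170 Ω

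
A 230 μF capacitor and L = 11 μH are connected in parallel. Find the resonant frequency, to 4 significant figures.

3.164 kHz

ω₀ = 1/√(LC) = 1/√(1.1e-05 × 0.00023) = 19880 rad/s
f₀ = ω₀/(2π) = 3.164 kHz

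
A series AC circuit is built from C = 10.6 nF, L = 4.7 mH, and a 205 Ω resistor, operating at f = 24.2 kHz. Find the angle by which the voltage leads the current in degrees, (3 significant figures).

24.7°

ω = 2πf = 152100 rad/s
X_L = ωL = 715 Ω
X_C = 1/(ωC) = 620 Ω
Net reactance X = X_L − X_C = 94.2 Ω
Z = 205 + j94.2 Ω
|Z| = √(205² + 94.2²) = 226 Ω
∠Z = arctan(94.2/205) = 24.7°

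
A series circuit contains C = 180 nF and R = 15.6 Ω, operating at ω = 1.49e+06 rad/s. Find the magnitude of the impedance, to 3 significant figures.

X_C = 1/(ωC) = 3.73 Ω
Z = 15.6 − j3.73 Ω
|Z| = √(15.6² + 3.73²) = 16.0 Ω

16.0 Ω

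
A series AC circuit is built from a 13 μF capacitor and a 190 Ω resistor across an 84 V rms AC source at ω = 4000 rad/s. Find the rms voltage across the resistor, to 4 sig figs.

X_C = 1/(ωC) = 19.23 Ω
Z = 190.0 − j19.23 Ω
|Z| = √(190.0² + 19.23²) = 191.0 Ω
I = V/|Z| = 439.9 mA
V_R = I·|Z_R| = 0.4399 × 190.0 = 83.57 V

83.57 V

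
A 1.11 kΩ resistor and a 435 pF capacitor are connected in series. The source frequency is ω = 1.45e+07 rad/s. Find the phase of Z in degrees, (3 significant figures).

X_C = 1/(ωC) = 159 Ω
Z = 1110 − j159 Ω
|Z| = √(1110² + 159²) = 1120 Ω
∠Z = arctan(-159/1110) = -8.13°

-8.13°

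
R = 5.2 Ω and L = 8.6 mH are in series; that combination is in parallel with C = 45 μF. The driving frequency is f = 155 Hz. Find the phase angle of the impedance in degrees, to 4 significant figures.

ω = 2πf = 973.9 rad/s
X_L = ωL = 8.375 Ω
X_C = 1/(ωC) = 22.82 Ω
Branch 1 (R+jX_L): Z₁ = 5.200 + j8.375 Ω, |Z₁| = 9.858 Ω
Branch 2 (−jX_C): Z₂ = −j22.82 Ω
Parallel: Z = Z₁Z₂/(Z₁+Z₂), |Z| = 14.65 Ω, ∠Z = 38.36°

38.36°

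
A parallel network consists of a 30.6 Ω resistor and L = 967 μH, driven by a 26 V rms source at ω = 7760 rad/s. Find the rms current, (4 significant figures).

X_L = ωL = 7.504 Ω
Parallel: admittances add. Y = 1/R + 1/(jωL)
Y = (0.03268 − j0.1333) S
|Y| = 0.1372 S → |Z| = 1/|Y| = 7.288 Ω, ∠Z = −∠Y = 76.22°
I = V/|Z| = 26/7.288 = 3.568 A

3.568 A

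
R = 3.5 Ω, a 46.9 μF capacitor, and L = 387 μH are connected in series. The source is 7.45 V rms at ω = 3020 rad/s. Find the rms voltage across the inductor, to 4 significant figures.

X_L = ωL = 1.169 Ω
X_C = 1/(ωC) = 7.060 Ω
Net reactance X = X_L − X_C = -5.892 Ω
Z = 3.500 − j5.892 Ω
|Z| = √(3.500² + 5.892²) = 6.853 Ω
I = V/|Z| = 1.087 A
V_L = I·|Z_L| = 1.087 × 1.169 = 1.271 V

1.271 V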